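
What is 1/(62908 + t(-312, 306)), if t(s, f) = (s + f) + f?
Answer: 1/63208 ≈ 1.5821e-5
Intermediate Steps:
t(s, f) = s + 2*f (t(s, f) = (f + s) + f = s + 2*f)
1/(62908 + t(-312, 306)) = 1/(62908 + (-312 + 2*306)) = 1/(62908 + (-312 + 612)) = 1/(62908 + 300) = 1/63208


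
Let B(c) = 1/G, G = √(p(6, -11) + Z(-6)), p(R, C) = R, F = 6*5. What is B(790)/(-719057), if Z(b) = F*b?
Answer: I*√174/125115918 ≈ 1.0543e-7*I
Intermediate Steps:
F = 30
Z(b) = 30*b
G = I*√174 (G = √(6 + 30*(-6)) = √(6 - 180) = √(-174) = I*√174 ≈ 13.191*I)
B(c) = -I*√174/174 (B(c) = 1/(I*√174) = -I*√174/174)
B(790)/(-719057) = -I*√174/174/(-719057) = -I*√174/174*(-1/719057) = I*√174/125115918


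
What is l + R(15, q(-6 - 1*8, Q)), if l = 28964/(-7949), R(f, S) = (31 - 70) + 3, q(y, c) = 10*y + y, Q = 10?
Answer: -315128/7949 ≈ -39.644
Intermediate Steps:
q(y, c) = 11*y
R(f, S) = -36 (R(f, S) = -39 + 3 = -36)
l = -28964/7949 (l = 28964*(-1/7949) = -28964/7949 ≈ -3.6437)
l + R(15, q(-6 - 1*8, Q)) = -28964/7949 - 36 = -315128/7949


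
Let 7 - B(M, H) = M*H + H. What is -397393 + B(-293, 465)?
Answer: -261606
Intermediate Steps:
B(M, H) = 7 - H - H*M (B(M, H) = 7 - (M*H + H) = 7 - (H*M + H) = 7 - (H + H*M) = 7 + (-H - H*M) = 7 - H - H*M)
-397393 + B(-293, 465) = -397393 + (7 - 1*465 - 1*465*(-293)) = -397393 + (7 - 465 + 136245) = -397393 + 135787 = -261606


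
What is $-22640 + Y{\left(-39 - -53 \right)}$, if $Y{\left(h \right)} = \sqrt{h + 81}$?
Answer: $-22640 + \sqrt{95} \approx -22630.0$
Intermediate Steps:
$Y{\left(h \right)} = \sqrt{81 + h}$
$-22640 + Y{\left(-39 - -53 \right)} = -22640 + \sqrt{81 - -14} = -22640 + \sqrt{81 + \left(-39 + 53\right)} = -22640 + \sqrt{81 + 14} = -22640 + \sqrt{95}$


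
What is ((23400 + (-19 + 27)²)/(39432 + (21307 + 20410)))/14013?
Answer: 23464/1137140937 ≈ 2.0634e-5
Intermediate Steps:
((23400 + (-19 + 27)²)/(39432 + (21307 + 20410)))/14013 = ((23400 + 8²)/(39432 + 41717))*(1/14013) = ((23400 + 64)/81149)*(1/14013) = (23464*(1/81149))*(1/14013) = (23464/81149)*(1/14013) = 23464/1137140937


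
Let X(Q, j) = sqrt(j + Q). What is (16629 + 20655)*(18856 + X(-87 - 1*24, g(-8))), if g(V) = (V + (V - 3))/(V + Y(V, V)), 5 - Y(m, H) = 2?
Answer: 703027104 + 74568*I*sqrt(670)/5 ≈ 7.0303e+8 + 3.8603e+5*I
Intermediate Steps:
Y(m, H) = 3 (Y(m, H) = 5 - 1*2 = 5 - 2 = 3)
g(V) = (-3 + 2*V)/(3 + V) (g(V) = (V + (V - 3))/(V + 3) = (V + (-3 + V))/(3 + V) = (-3 + 2*V)/(3 + V))
X(Q, j) = sqrt(Q + j)
(16629 + 20655)*(18856 + X(-87 - 1*24, g(-8))) = (16629 + 20655)*(18856 + sqrt((-87 - 1*24) + (-3 + 2*(-8))/(3 - 8))) = 37284*(18856 + sqrt((-87 - 24) + (-3 - 16)/(-5))) = 37284*(18856 + sqrt(-111 - 1/5*(-19))) = 37284*(18856 + sqrt(-111 + 19/5)) = 37284*(18856 + sqrt(-536/5)) = 37284*(18856 + 2*I*sqrt(670)/5) = 703027104 + 74568*I*sqrt(670)/5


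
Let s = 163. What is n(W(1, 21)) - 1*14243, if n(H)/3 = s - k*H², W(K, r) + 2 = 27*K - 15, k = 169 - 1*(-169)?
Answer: -115154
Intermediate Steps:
k = 338 (k = 169 + 169 = 338)
W(K, r) = -17 + 27*K (W(K, r) = -2 + (27*K - 15) = -2 + (-15 + 27*K) = -17 + 27*K)
n(H) = 489 - 1014*H² (n(H) = 3*(163 - 338*H²) = 489 - 1014*H²)
n(W(1, 21)) - 1*14243 = (489 - 1014*(-17 + 27*1)²) - 1*14243 = (489 - 1014*(-17 + 27)²) - 14243 = (489 - 1014*10²) - 14243 = (489 - 1014*100) - 14243 = (489 - 101400) - 14243 = -100911 - 14243 = -115154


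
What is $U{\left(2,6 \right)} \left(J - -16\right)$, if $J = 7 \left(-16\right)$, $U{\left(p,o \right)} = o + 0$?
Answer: $-576$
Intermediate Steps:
$U{\left(p,o \right)} = o$
$J = -112$
$U{\left(2,6 \right)} \left(J - -16\right) = 6 \left(-112 - -16\right) = 6 \left(-112 + 16\right) = 6 \left(-96\right) = -576$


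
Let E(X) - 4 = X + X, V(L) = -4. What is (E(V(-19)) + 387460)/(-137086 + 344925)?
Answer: 387456/207839 ≈ 1.8642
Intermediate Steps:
E(X) = 4 + 2*X (E(X) = 4 + (X + X) = 4 + 2*X)
(E(V(-19)) + 387460)/(-137086 + 344925) = ((4 + 2*(-4)) + 387460)/(-137086 + 344925) = ((4 - 8) + 387460)/207839 = (-4 + 387460)*(1/207839) = 387456*(1/207839) = 387456/207839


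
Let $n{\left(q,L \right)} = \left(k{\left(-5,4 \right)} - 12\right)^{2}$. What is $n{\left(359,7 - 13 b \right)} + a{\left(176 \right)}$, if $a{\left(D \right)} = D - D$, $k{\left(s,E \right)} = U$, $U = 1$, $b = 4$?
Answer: $121$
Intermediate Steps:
$k{\left(s,E \right)} = 1$
$n{\left(q,L \right)} = 121$ ($n{\left(q,L \right)} = \left(1 - 12\right)^{2} = \left(-11\right)^{2} = 121$)
$a{\left(D \right)} = 0$
$n{\left(359,7 - 13 b \right)} + a{\left(176 \right)} = 121 + 0 = 121$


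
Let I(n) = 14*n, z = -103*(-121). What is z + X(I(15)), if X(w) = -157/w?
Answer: 2617073/210 ≈ 12462.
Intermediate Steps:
z = 12463
z + X(I(15)) = 12463 - 157/(14*15) = 12463 - 157/210 = 2617073/210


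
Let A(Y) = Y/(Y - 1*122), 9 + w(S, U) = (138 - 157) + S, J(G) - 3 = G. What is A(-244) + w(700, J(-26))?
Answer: 2018/3 ≈ 672.67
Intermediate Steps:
J(G) = 3 + G
w(S, U) = -28 + S (w(S, U) = -9 + ((138 - 157) + S) = -9 + (-19 + S) = -28 + S)
A(Y) = Y/(-122 + Y) (A(Y) = Y/(Y - 122) = Y/(-122 + Y))
A(-244) + w(700, J(-26)) = -244/(-122 - 244) + (-28 + 700) = -244/(-366) + 672 = -244*(-1/366) + 672 = ⅔ + 672 = 2018/3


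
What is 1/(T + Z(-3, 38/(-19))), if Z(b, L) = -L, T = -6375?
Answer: -1/6373 ≈ -0.00015691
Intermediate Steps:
1/(T + Z(-3, 38/(-19))) = 1/(-6375 - 38/(-19)) = 1/(-6375 - 38*(-1)/19) = 1/(-6375 - 1*(-2)) = 1/(-6375 + 2) = 1/(-6373) = -1/6373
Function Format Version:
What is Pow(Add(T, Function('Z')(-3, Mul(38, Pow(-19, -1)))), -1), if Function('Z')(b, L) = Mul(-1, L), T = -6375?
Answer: Rational(-1, 6373) ≈ -0.00015691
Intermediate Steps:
Pow(Add(T, Function('Z')(-3, Mul(38, Pow(-19, -1)))), -1) = Pow(Add(-6375, Mul(-1, Mul(38, Pow(-19, -1)))), -1) = Pow(Add(-6375, Mul(-1, Mul(38, Rational(-1, 19)))), -1) = Pow(Add(-6375, Mul(-1, -2)), -1) = Pow(Add(-6375, 2), -1) = Pow(-6373, -1) = Rational(-1, 6373)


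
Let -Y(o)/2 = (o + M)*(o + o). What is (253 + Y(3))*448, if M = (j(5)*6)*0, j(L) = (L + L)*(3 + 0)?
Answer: 97216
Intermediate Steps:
j(L) = 6*L (j(L) = (2*L)*3 = 6*L)
M = 0 (M = ((6*5)*6)*0 = (30*6)*0 = 180*0 = 0)
Y(o) = -4*o² (Y(o) = -2*(o + 0)*(o + o) = -2*o*2*o = -4*o²)
(253 + Y(3))*448 = (253 - 4*3²)*448 = (253 - 4*9)*448 = (253 - 36)*448 = 217*448 = 97216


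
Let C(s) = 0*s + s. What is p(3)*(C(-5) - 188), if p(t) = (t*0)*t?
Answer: 0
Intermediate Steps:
C(s) = s (C(s) = 0 + s = s)
p(t) = 0 (p(t) = 0*t = 0)
p(3)*(C(-5) - 188) = 0*(-5 - 188) = 0*(-193) = 0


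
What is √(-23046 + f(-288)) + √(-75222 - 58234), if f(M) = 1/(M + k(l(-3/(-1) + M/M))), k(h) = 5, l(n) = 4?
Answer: I*(√1845731377 + 1132*√8341)/283 ≈ 517.13*I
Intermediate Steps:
f(M) = 1/(5 + M) (f(M) = 1/(M + 5) = 1/(5 + M))
√(-23046 + f(-288)) + √(-75222 - 58234) = √(-23046 + 1/(5 - 288)) + √(-75222 - 58234) = √(-23046 + 1/(-283)) + √(-133456) = √(-23046 - 1/283) + 4*I*√8341 = √(-6522019/283) + 4*I*√8341 = I*√1845731377/283 + 4*I*√8341 = 4*I*√8341 + I*√1845731377/283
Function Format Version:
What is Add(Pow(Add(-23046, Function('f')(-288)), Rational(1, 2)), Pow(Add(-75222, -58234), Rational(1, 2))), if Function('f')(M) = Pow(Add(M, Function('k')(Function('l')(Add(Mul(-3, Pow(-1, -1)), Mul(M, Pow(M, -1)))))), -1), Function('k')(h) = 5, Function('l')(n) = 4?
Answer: Mul(Rational(1, 283), I, Add(Pow(1845731377, Rational(1, 2)), Mul(1132, Pow(8341, Rational(1, 2))))) ≈ Mul(517.13, I)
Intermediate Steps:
Function('f')(M) = Pow(Add(5, M), -1) (Function('f')(M) = Pow(Add(M, 5), -1) = Pow(Add(5, M), -1))
Add(Pow(Add(-23046, Function('f')(-288)), Rational(1, 2)), Pow(Add(-75222, -58234), Rational(1, 2))) = Add(Pow(Add(-23046, Pow(Add(5, -288), -1)), Rational(1, 2)), Pow(Add(-75222, -58234), Rational(1, 2))) = Add(Pow(Add(-23046, Pow(-283, -1)), Rational(1, 2)), Pow(-133456, Rational(1, 2))) = Add(Pow(Add(-23046, Rational(-1, 283)), Rational(1, 2)), Mul(4, I, Pow(8341, Rational(1, 2)))) = Add(Pow(Rational(-6522019, 283), Rational(1, 2)), Mul(4, I, Pow(8341, Rational(1, 2)))) = Add(Mul(Rational(1, 283), I, Pow(1845731377, Rational(1, 2))), Mul(4, I, Pow(8341, Rational(1, 2)))) = Add(Mul(4, I, Pow(8341, Rational(1, 2))), Mul(Rational(1, 283), I, Pow(1845731377, Rational(1, 2))))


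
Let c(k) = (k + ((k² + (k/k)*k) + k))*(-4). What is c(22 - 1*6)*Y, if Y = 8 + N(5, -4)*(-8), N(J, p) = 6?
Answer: 48640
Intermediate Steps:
Y = -40 (Y = 8 + 6*(-8) = 8 - 48 = -40)
c(k) = -12*k - 4*k² (c(k) = (k + ((k² + 1*k) + k))*(-4) = (k + ((k² + k) + k))*(-4) = (k + ((k + k²) + k))*(-4) = (k + (k² + 2*k))*(-4) = (k² + 3*k)*(-4) = -12*k - 4*k²)
c(22 - 1*6)*Y = -4*(22 - 1*6)*(3 + (22 - 1*6))*(-40) = -4*(22 - 6)*(3 + (22 - 6))*(-40) = -4*16*(3 + 16)*(-40) = -4*16*19*(-40) = -1216*(-40) = 48640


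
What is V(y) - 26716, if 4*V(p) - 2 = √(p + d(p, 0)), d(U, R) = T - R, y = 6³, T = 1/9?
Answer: -53431/2 + √1945/12 ≈ -26712.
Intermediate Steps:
T = ⅑ ≈ 0.11111
y = 216
d(U, R) = ⅑ - R
V(p) = ½ + √(⅑ + p)/4 (V(p) = ½ + √(p + (⅑ - 1*0))/4 = ½ + √(p + (⅑ + 0))/4 = ½ + √(p + ⅑)/4 = ½ + √(⅑ + p)/4)
V(y) - 26716 = (½ + √(1 + 9*216)/12) - 26716 = (½ + √(1 + 1944)/12) - 26716 = (½ + √1945/12) - 26716 = -53431/2 + √1945/12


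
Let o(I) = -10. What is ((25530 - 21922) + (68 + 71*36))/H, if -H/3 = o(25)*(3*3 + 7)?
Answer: 779/60 ≈ 12.983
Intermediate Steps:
H = 480 (H = -(-30)*(3*3 + 7) = -(-30)*(9 + 7) = -(-30)*16 = -3*(-160) = 480)
((25530 - 21922) + (68 + 71*36))/H = ((25530 - 21922) + (68 + 71*36))/480 = (3608 + (68 + 2556))*(1/480) = (3608 + 2624)*(1/480) = 6232*(1/480) = 779/60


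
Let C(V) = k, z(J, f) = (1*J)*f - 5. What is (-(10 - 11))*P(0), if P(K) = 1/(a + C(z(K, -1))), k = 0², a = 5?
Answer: ⅕ ≈ 0.20000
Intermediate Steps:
k = 0
z(J, f) = -5 + J*f (z(J, f) = J*f - 5 = -5 + J*f)
C(V) = 0
P(K) = ⅕ (P(K) = 1/(5 + 0) = 1/5 = ⅕)
(-(10 - 11))*P(0) = -(10 - 11)*(⅕) = -1*(-1)*(⅕) = 1*(⅕) = ⅕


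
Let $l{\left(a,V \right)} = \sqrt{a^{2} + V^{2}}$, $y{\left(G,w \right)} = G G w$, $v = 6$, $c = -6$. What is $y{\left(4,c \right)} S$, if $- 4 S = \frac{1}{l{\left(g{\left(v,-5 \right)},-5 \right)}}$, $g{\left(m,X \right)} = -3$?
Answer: $\frac{12 \sqrt{34}}{17} \approx 4.116$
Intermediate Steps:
$y{\left(G,w \right)} = w G^{2}$ ($y{\left(G,w \right)} = G^{2} w = w G^{2}$)
$l{\left(a,V \right)} = \sqrt{V^{2} + a^{2}}$
$S = - \frac{\sqrt{34}}{136}$ ($S = - \frac{1}{4 \sqrt{\left(-5\right)^{2} + \left(-3\right)^{2}}} = - \frac{1}{4 \sqrt{25 + 9}} = - \frac{1}{4 \sqrt{34}} = - \frac{\frac{1}{34} \sqrt{34}}{4} = - \frac{\sqrt{34}}{136} \approx -0.042875$)
$y{\left(4,c \right)} S = - 6 \cdot 4^{2} \left(- \frac{\sqrt{34}}{136}\right) = \left(-6\right) 16 \left(- \frac{\sqrt{34}}{136}\right) = - 96 \left(- \frac{\sqrt{34}}{136}\right) = \frac{12 \sqrt{34}}{17}$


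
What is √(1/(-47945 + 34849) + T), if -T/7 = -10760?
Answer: √3229443214006/6548 ≈ 274.44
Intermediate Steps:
T = 75320 (T = -7*(-10760) = 75320)
√(1/(-47945 + 34849) + T) = √(1/(-47945 + 34849) + 75320) = √(1/(-13096) + 75320) = √(-1/13096 + 75320) = √(986390719/13096) = √3229443214006/6548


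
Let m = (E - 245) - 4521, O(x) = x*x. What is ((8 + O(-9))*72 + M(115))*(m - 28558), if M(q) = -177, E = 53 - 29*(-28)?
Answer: -202252029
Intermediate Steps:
O(x) = x²
E = 865 (E = 53 + 812 = 865)
m = -3901 (m = (865 - 245) - 4521 = 620 - 4521 = -3901)
((8 + O(-9))*72 + M(115))*(m - 28558) = ((8 + (-9)²)*72 - 177)*(-3901 - 28558) = ((8 + 81)*72 - 177)*(-32459) = (89*72 - 177)*(-32459) = (6408 - 177)*(-32459) = 6231*(-32459) = -202252029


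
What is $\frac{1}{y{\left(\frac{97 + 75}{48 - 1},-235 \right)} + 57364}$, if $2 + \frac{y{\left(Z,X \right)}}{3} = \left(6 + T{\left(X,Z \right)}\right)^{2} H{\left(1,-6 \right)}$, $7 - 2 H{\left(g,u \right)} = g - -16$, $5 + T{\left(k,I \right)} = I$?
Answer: $\frac{2209}{125984407} \approx 1.7534 \cdot 10^{-5}$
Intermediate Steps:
$T{\left(k,I \right)} = -5 + I$
$H{\left(g,u \right)} = - \frac{9}{2} - \frac{g}{2}$ ($H{\left(g,u \right)} = \frac{7}{2} - \frac{g - -16}{2} = \frac{7}{2} - \frac{g + 16}{2} = \frac{7}{2} - \frac{16 + g}{2} = \frac{7}{2} - \left(8 + \frac{g}{2}\right) = - \frac{9}{2} - \frac{g}{2}$)
$y{\left(Z,X \right)} = -6 - 15 \left(1 + Z\right)^{2}$ ($y{\left(Z,X \right)} = -6 + 3 \left(6 + \left(-5 + Z\right)\right)^{2} \left(- \frac{9}{2} - \frac{1}{2}\right) = -6 + 3 \left(1 + Z\right)^{2} \left(- \frac{9}{2} - \frac{1}{2}\right) = -6 + 3 \left(1 + Z\right)^{2} \left(-5\right) = -6 + 3 \left(- 5 \left(1 + Z\right)^{2}\right) = -6 - 15 \left(1 + Z\right)^{2}$)
$\frac{1}{y{\left(\frac{97 + 75}{48 - 1},-235 \right)} + 57364} = \frac{1}{\left(-6 - 15 \left(1 + \frac{97 + 75}{48 - 1}\right)^{2}\right) + 57364} = \frac{1}{\left(-6 - 15 \left(1 + \frac{172}{47}\right)^{2}\right) + 57364} = \frac{1}{\left(-6 - 15 \left(\frac{219}{47}\right)^{2}\right) + 57364} = \frac{1}{\left(-6 - \frac{719415}{2209}\right) + 57364} = \frac{1}{- \frac{732669}{2209} + 57364} = \frac{1}{\frac{125984407}{2209}} = \frac{2209}{125984407}$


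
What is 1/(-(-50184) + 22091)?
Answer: 1/72275 ≈ 1.3836e-5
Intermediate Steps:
1/(-(-50184) + 22091) = 1/(-369*(-136) + 22091) = 1/(50184 + 22091) = 1/72275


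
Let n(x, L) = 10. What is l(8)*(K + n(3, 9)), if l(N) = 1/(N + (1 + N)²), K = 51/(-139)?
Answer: 1339/12371 ≈ 0.10824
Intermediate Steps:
K = -51/139 (K = 51*(-1/139) = -51/139 ≈ -0.36691)
l(8)*(K + n(3, 9)) = (-51/139 + 10)/(8 + (1 + 8)²) = (1339/139)/(8 + 9²) = (1339/139)/(8 + 81) = (1339/139)/89 = (1/89)*(1339/139) = 1339/12371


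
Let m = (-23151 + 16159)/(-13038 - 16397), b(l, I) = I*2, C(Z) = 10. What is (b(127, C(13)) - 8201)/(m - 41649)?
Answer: 240807735/1225931323 ≈ 0.19643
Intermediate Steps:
b(l, I) = 2*I
m = 6992/29435 (m = -6992/(-29435) = -6992*(-1/29435) = 6992/29435 ≈ 0.23754)
(b(127, C(13)) - 8201)/(m - 41649) = (2*10 - 8201)/(6992/29435 - 41649) = (20 - 8201)/(-1225931323/29435) = -8181*(-29435/1225931323) = 240807735/1225931323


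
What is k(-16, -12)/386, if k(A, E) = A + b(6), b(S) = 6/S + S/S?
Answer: -7/193 ≈ -0.036269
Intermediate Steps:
b(S) = 1 + 6/S (b(S) = 6/S + 1 = 1 + 6/S)
k(A, E) = 2 + A (k(A, E) = A + (6 + 6)/6 = A + (⅙)*12 = A + 2 = 2 + A)
k(-16, -12)/386 = (2 - 16)/386 = -14*1/386 = -7/193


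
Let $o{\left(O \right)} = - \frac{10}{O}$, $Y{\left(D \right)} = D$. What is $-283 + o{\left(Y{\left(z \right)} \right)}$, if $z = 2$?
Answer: $-288$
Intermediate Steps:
$-283 + o{\left(Y{\left(z \right)} \right)} = -283 - \frac{10}{2} = -283 - 5 = -288$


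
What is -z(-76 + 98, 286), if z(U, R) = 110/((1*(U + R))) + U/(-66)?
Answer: -1/42 ≈ -0.023810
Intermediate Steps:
z(U, R) = 110/(R + U) - U/66 (z(U, R) = 110/((1*(R + U))) + U*(-1/66) = 110/(R + U) - U/66)
-z(-76 + 98, 286) = -(7260 - (-76 + 98)² - 1*286*(-76 + 98))/(66*(286 + (-76 + 98))) = -(7260 - 1*22² - 1*286*22)/(66*(286 + 22)) = -(7260 - 1*484 - 6292)/(66*308) = -(7260 - 484 - 6292)/(66*308) = -484/(66*308) = -1*1/42 = -1/42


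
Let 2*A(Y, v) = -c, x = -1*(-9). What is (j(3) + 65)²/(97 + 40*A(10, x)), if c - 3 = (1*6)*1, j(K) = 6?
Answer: -5041/83 ≈ -60.735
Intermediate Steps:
x = 9
c = 9 (c = 3 + (1*6)*1 = 3 + 6*1 = 3 + 6 = 9)
A(Y, v) = -9/2 (A(Y, v) = (-1*9)/2 = (½)*(-9) = -9/2)
(j(3) + 65)²/(97 + 40*A(10, x)) = (6 + 65)²/(97 + 40*(-9/2)) = 71²/(97 - 180) = 5041/(-83) = 5041*(-1/83) = -5041/83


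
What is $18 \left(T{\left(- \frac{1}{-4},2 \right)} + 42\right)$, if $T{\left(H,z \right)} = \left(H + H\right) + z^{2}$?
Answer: $837$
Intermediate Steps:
$T{\left(H,z \right)} = z^{2} + 2 H$ ($T{\left(H,z \right)} = 2 H + z^{2} = z^{2} + 2 H$)
$18 \left(T{\left(- \frac{1}{-4},2 \right)} + 42\right) = 18 \left(\left(2^{2} + 2 \left(- \frac{1}{-4}\right)\right) + 42\right) = 18 \left(\left(4 + 2 \left(\left(-1\right) \left(- \frac{1}{4}\right)\right)\right) + 42\right) = 18 \left(\left(4 + 2 \cdot \frac{1}{4}\right) + 42\right) = 18 \left(\left(4 + \frac{1}{2}\right) + 42\right) = 18 \left(\frac{9}{2} + 42\right) = 18 \cdot \frac{93}{2} = 837$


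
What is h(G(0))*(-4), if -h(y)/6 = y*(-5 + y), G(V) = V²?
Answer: 0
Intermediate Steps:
h(y) = -6*y*(-5 + y)
h(G(0))*(-4) = (6*0²*(5 - 1*0²))*(-4) = (6*0*(5 - 1*0))*(-4) = (6*0*(5 + 0))*(-4) = (6*0*5)*(-4) = 0*(-4) = 0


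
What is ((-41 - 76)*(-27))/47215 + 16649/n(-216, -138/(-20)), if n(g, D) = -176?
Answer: -785526551/8309840 ≈ -94.530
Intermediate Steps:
((-41 - 76)*(-27))/47215 + 16649/n(-216, -138/(-20)) = ((-41 - 76)*(-27))/47215 + 16649/(-176) = -117*(-27)*(1/47215) + 16649*(-1/176) = 3159*(1/47215) - 16649/176 = 3159/47215 - 16649/176 = -785526551/8309840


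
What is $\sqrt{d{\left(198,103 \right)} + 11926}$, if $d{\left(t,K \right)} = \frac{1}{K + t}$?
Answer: $\frac{\sqrt{1080507827}}{301} \approx 109.21$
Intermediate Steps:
$\sqrt{d{\left(198,103 \right)} + 11926} = \sqrt{\frac{1}{103 + 198} + 11926} = \sqrt{\frac{1}{301} + 11926} = \sqrt{\frac{3589727}{301}} = \frac{\sqrt{1080507827}}{301}$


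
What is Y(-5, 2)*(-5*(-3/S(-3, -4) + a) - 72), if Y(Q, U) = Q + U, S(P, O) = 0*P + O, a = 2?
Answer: 1029/4 ≈ 257.25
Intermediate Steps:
S(P, O) = O (S(P, O) = 0 + O = O)
Y(-5, 2)*(-5*(-3/S(-3, -4) + a) - 72) = (-5 + 2)*(-5*(-3/(-4) + 2) - 72) = -3*(-5*(-3*(-¼) + 2) - 72) = -3*(-5*(¾ + 2) - 72) = -3*(-5*11/4 - 72) = -3*(-55/4 - 72) = -3*(-343/4) = 1029/4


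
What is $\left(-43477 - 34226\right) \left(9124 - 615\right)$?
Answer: $-661174827$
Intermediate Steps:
$\left(-43477 - 34226\right) \left(9124 - 615\right) = \left(-77703\right) 8509 = -661174827$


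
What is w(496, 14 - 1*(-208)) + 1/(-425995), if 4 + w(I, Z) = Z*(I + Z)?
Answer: 67900195039/425995 ≈ 1.5939e+5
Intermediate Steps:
w(I, Z) = -4 + Z*(I + Z)
w(496, 14 - 1*(-208)) + 1/(-425995) = (-4 + (14 - 1*(-208))**2 + 496*(14 - 1*(-208))) + 1/(-425995) = (-4 + (14 + 208)**2 + 496*(14 + 208)) - 1/425995 = (-4 + 222**2 + 496*222) - 1/425995 = (-4 + 49284 + 110112) - 1/425995 = 159392 - 1/425995 = 67900195039/425995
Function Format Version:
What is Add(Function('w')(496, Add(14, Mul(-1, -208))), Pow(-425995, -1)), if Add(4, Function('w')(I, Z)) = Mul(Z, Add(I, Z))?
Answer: Rational(67900195039, 425995) ≈ 1.5939e+5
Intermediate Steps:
Function('w')(I, Z) = Add(-4, Mul(Z, Add(I, Z)))
Add(Function('w')(496, Add(14, Mul(-1, -208))), Pow(-425995, -1)) = Add(Add(-4, Pow(Add(14, Mul(-1, -208)), 2), Mul(496, Add(14, Mul(-1, -208)))), Pow(-425995, -1)) = Add(Add(-4, Pow(Add(14, 208), 2), Mul(496, Add(14, 208))), Rational(-1, 425995)) = Add(Add(-4, Pow(222, 2), Mul(496, 222)), Rational(-1, 425995)) = Add(Add(-4, 49284, 110112), Rational(-1, 425995)) = Add(159392, Rational(-1, 425995)) = Rational(67900195039, 425995)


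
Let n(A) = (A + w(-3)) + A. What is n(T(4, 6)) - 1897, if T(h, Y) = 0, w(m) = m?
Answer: -1900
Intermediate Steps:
n(A) = -3 + 2*A (n(A) = (A - 3) + A = (-3 + A) + A = -3 + 2*A)
n(T(4, 6)) - 1897 = (-3 + 2*0) - 1897 = (-3 + 0) - 1897 = -3 - 1897 = -1900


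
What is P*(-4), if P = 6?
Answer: -24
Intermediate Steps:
P*(-4) = 6*(-4) = -24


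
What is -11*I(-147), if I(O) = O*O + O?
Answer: -236082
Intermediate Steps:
I(O) = O + O² (I(O) = O² + O = O + O²)
-11*I(-147) = -(-1617)*(1 - 147) = -(-1617)*(-146) = -11*21462 = -236082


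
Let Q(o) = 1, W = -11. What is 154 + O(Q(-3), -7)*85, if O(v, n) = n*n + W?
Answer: 3384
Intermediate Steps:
O(v, n) = -11 + n² (O(v, n) = n*n - 11 = n² - 11 = -11 + n²)
154 + O(Q(-3), -7)*85 = 154 + (-11 + (-7)²)*85 = 154 + (-11 + 49)*85 = 154 + 38*85 = 154 + 3230 = 3384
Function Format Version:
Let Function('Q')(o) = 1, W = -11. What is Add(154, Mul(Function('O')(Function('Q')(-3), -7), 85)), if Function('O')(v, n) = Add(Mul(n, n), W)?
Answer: 3384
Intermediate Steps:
Function('O')(v, n) = Add(-11, Pow(n, 2)) (Function('O')(v, n) = Add(Mul(n, n), -11) = Add(Pow(n, 2), -11) = Add(-11, Pow(n, 2)))
Add(154, Mul(Function('O')(Function('Q')(-3), -7), 85)) = Add(154, Mul(Add(-11, Pow(-7, 2)), 85)) = Add(154, Mul(Add(-11, 49), 85)) = Add(154, Mul(38, 85)) = Add(154, 3230) = 3384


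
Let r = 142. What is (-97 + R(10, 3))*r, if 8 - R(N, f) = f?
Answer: -13064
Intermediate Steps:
R(N, f) = 8 - f
(-97 + R(10, 3))*r = (-97 + (8 - 1*3))*142 = (-97 + (8 - 3))*142 = (-97 + 5)*142 = -92*142 = -13064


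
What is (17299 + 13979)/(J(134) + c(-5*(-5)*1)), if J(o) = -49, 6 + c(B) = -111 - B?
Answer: -31278/191 ≈ -163.76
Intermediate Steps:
c(B) = -117 - B (c(B) = -6 + (-111 - B) = -117 - B)
(17299 + 13979)/(J(134) + c(-5*(-5)*1)) = (17299 + 13979)/(-49 + (-117 - (-5*(-5)))) = 31278/(-49 + (-117 - 25)) = 31278/(-49 - 142) = 31278/(-191) = 31278*(-1/191) = -31278/191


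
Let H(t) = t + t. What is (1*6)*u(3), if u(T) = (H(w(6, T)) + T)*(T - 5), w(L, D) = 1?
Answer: -60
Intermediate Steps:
H(t) = 2*t
u(T) = (-5 + T)*(2 + T) (u(T) = (2*1 + T)*(T - 5) = (2 + T)*(-5 + T) = (-5 + T)*(2 + T))
(1*6)*u(3) = (1*6)*(-10 + 3**2 - 3*3) = 6*(-10 + 9 - 9) = 6*(-10) = -60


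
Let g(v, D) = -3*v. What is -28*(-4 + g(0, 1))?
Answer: 112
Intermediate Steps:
-28*(-4 + g(0, 1)) = -28*(-4 - 3*0) = -28*(-4 + 0) = -28*(-4) = 112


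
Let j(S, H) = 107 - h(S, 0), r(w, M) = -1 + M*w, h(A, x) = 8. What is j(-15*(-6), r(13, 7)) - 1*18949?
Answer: -18850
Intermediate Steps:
j(S, H) = 99 (j(S, H) = 107 - 1*8 = 107 - 8 = 99)
j(-15*(-6), r(13, 7)) - 1*18949 = 99 - 1*18949 = 99 - 18949 = -18850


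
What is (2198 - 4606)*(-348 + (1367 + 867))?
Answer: -4541488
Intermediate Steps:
(2198 - 4606)*(-348 + (1367 + 867)) = -2408*(-348 + 2234) = -2408*1886 = -4541488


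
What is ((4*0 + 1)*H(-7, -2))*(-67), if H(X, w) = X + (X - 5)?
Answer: 1273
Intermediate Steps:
H(X, w) = -5 + 2*X (H(X, w) = X + (-5 + X) = -5 + 2*X)
((4*0 + 1)*H(-7, -2))*(-67) = ((4*0 + 1)*(-5 + 2*(-7)))*(-67) = ((0 + 1)*(-5 - 14))*(-67) = (1*(-19))*(-67) = -19*(-67) = 1273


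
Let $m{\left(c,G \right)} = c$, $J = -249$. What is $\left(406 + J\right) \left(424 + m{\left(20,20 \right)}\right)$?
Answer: $69708$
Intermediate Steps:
$\left(406 + J\right) \left(424 + m{\left(20,20 \right)}\right) = \left(406 - 249\right) \left(424 + 20\right) = 157 \cdot 444 = 69708$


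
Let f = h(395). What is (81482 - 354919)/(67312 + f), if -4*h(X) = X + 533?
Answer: -6359/1560 ≈ -4.0763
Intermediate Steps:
h(X) = -533/4 - X/4 (h(X) = -(X + 533)/4 = -(533 + X)/4 = -533/4 - X/4)
f = -232 (f = -533/4 - ¼*395 = -533/4 - 395/4 = -232)
(81482 - 354919)/(67312 + f) = (81482 - 354919)/(67312 - 232) = -273437/67080 = -273437*1/67080 = -6359/1560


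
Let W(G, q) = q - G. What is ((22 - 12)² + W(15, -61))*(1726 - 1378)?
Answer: 8352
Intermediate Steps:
((22 - 12)² + W(15, -61))*(1726 - 1378) = ((22 - 12)² + (-61 - 1*15))*(1726 - 1378) = (10² + (-61 - 15))*348 = (100 - 76)*348 = 24*348 = 8352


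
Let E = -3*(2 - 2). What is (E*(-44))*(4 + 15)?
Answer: 0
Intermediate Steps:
E = 0 (E = -3*0 = 0)
(E*(-44))*(4 + 15) = (0*(-44))*(4 + 15) = 0*19 = 0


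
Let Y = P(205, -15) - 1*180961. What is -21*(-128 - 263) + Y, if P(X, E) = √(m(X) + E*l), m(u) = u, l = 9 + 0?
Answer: -172750 + √70 ≈ -1.7274e+5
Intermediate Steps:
l = 9
P(X, E) = √(X + 9*E) (P(X, E) = √(X + E*9) = √(X + 9*E))
Y = -180961 + √70 (Y = √(205 + 9*(-15)) - 1*180961 = √(205 - 135) - 180961 = √70 - 180961 = -180961 + √70 ≈ -1.8095e+5)
-21*(-128 - 263) + Y = -21*(-128 - 263) + (-180961 + √70) = -21*(-391) + (-180961 + √70) = 8211 + (-180961 + √70) = -172750 + √70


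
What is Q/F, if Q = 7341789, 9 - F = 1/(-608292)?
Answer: 4465951514388/5474629 ≈ 8.1575e+5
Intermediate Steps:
F = 5474629/608292 (F = 9 - 1/(-608292) = 9 - 1*(-1/608292) = 9 + 1/608292 = 5474629/608292 ≈ 9.0000)
Q/F = 7341789/(5474629/608292) = 7341789*(608292/5474629) = 4465951514388/5474629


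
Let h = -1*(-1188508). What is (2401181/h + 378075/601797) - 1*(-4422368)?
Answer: 1054352936673447575/238413516292 ≈ 4.4224e+6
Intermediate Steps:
h = 1188508
(2401181/h + 378075/601797) - 1*(-4422368) = (2401181/1188508 + 378075/601797) - 1*(-4422368) = (2401181*(1/1188508) + 378075*(1/601797)) + 4422368 = (2401181/1188508 + 126025/200599) + 4422368 = 631456228119/238413516292 + 4422368 = 1054352936673447575/238413516292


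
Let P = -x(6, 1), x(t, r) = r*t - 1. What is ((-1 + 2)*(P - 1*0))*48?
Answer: -240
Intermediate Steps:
x(t, r) = -1 + r*t
P = -5 (P = -(-1 + 1*6) = -(-1 + 6) = -1*5 = -5)
((-1 + 2)*(P - 1*0))*48 = ((-1 + 2)*(-5 - 1*0))*48 = (1*(-5 + 0))*48 = (1*(-5))*48 = -5*48 = -240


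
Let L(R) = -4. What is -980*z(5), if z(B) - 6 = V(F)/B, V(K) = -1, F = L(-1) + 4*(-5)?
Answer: -5684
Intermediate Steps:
F = -24 (F = -4 + 4*(-5) = -4 - 20 = -24)
z(B) = 6 - 1/B
-980*z(5) = -980*(6 - 1/5) = -980*(6 - 1*⅕) = -980*(6 - ⅕) = -980*29/5 = -5684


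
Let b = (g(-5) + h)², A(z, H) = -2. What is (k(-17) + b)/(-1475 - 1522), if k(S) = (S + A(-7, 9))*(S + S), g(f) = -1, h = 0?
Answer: -647/2997 ≈ -0.21588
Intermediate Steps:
k(S) = 2*S*(-2 + S) (k(S) = (S - 2)*(S + S) = (-2 + S)*(2*S) = 2*S*(-2 + S))
b = 1 (b = (-1 + 0)² = (-1)² = 1)
(k(-17) + b)/(-1475 - 1522) = (2*(-17)*(-2 - 17) + 1)/(-1475 - 1522) = (2*(-17)*(-19) + 1)/(-2997) = (646 + 1)*(-1/2997) = 647*(-1/2997) = -647/2997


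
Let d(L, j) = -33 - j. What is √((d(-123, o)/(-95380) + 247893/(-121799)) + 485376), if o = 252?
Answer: 9*√22401976670344742309/61143098 ≈ 696.69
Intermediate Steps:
√((d(-123, o)/(-95380) + 247893/(-121799)) + 485376) = √(((-33 - 1*252)/(-95380) + 247893/(-121799)) + 485376) = √(((-33 - 252)*(-1/95380) + 247893*(-1/121799)) + 485376) = √((-285*(-1/95380) - 247893/121799) + 485376) = √((3/1004 - 247893/121799) + 485376) = √(-248519175/122286196 + 485376) = √(59354536150521/122286196) = 9*√22401976670344742309/61143098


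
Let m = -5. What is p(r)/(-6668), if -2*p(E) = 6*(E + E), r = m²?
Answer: 75/3334 ≈ 0.022496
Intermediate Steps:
r = 25 (r = (-5)² = 25)
p(E) = -6*E (p(E) = -3*(E + E) = -3*2*E = -6*E)
p(r)/(-6668) = -6*25/(-6668) = -150*(-1/6668) = 75/3334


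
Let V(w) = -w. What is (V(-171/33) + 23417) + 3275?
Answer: 293669/11 ≈ 26697.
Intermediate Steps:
(V(-171/33) + 23417) + 3275 = (-(-171)/33 + 23417) + 3275 = (-1*(-57/11) + 23417) + 3275 = (57/11 + 23417) + 3275 = 257644/11 + 3275 = 293669/11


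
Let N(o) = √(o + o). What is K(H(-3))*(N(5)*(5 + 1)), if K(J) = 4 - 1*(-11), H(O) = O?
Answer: 90*√10 ≈ 284.60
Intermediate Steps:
N(o) = √2*√o (N(o) = √(2*o) = √2*√o)
K(J) = 15 (K(J) = 4 + 11 = 15)
K(H(-3))*(N(5)*(5 + 1)) = 15*((√2*√5)*(5 + 1)) = 15*(√10*6) = 15*(6*√10) = 90*√10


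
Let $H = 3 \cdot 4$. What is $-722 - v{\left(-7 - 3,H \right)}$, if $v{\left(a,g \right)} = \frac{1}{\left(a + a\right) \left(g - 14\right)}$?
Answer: $- \frac{28881}{40} \approx -722.03$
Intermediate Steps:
$H = 12$
$v{\left(a,g \right)} = \frac{1}{2 a \left(-14 + g\right)}$
$-722 - v{\left(-7 - 3,H \right)} = -722 - \frac{1}{2 \left(-7 - 3\right) \left(-14 + 12\right)} = -722 - \frac{1}{2 \left(-7 - 3\right) \left(-2\right)} = -722 - \frac{1}{2} \frac{1}{-10} \left(- \frac{1}{2}\right) = -722 - \frac{1}{2} \left(- \frac{1}{10}\right) \left(- \frac{1}{2}\right) = -722 - \frac{1}{40} = - \frac{28881}{40}$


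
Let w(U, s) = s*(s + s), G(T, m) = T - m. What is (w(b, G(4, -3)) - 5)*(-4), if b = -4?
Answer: -372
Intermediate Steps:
w(U, s) = 2*s² (w(U, s) = s*(2*s) = 2*s²)
(w(b, G(4, -3)) - 5)*(-4) = (2*(4 - 1*(-3))² - 5)*(-4) = (2*(4 + 3)² - 5)*(-4) = (2*7² - 5)*(-4) = (2*49 - 5)*(-4) = (98 - 5)*(-4) = 93*(-4) = -372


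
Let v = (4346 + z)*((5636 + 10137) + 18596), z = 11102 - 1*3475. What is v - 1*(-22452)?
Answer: 411522489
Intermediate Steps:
z = 7627 (z = 11102 - 3475 = 7627)
v = 411500037 (v = (4346 + 7627)*((5636 + 10137) + 18596) = 11973*(15773 + 18596) = 11973*34369 = 411500037)
v - 1*(-22452) = 411500037 - 1*(-22452) = 411500037 + 22452 = 411522489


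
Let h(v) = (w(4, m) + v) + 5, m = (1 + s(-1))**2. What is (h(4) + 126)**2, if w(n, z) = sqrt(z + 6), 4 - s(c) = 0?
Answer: (135 + sqrt(31))**2 ≈ 19759.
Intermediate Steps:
s(c) = 4 (s(c) = 4 - 1*0 = 4 + 0 = 4)
m = 25 (m = (1 + 4)**2 = 5**2 = 25)
w(n, z) = sqrt(6 + z)
h(v) = 5 + v + sqrt(31) (h(v) = (sqrt(6 + 25) + v) + 5 = (sqrt(31) + v) + 5 = (v + sqrt(31)) + 5 = 5 + v + sqrt(31))
(h(4) + 126)**2 = ((5 + 4 + sqrt(31)) + 126)**2 = ((9 + sqrt(31)) + 126)**2 = (135 + sqrt(31))**2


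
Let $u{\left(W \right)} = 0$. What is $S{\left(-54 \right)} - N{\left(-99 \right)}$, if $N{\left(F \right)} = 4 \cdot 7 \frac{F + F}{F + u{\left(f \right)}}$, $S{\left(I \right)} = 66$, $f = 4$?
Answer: $10$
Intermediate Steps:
$N{\left(F \right)} = 56$ ($N{\left(F \right)} = 4 \cdot 7 \frac{F + F}{F + 0} = 28 \frac{2 F}{F} = 28 \cdot 2 = 56$)
$S{\left(-54 \right)} - N{\left(-99 \right)} = 66 - 56 = 10$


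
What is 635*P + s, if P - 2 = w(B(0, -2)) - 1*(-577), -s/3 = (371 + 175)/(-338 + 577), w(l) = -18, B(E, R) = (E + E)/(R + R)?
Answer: 85138527/239 ≈ 3.5623e+5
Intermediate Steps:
B(E, R) = E/R (B(E, R) = (2*E)/((2*R)) = (2*E)*(1/(2*R)) = E/R)
s = -1638/239 (s = -3*(371 + 175)/(-338 + 577) = -1638/239 ≈ -6.8536)
P = 561 (P = 2 + (-18 - 1*(-577)) = 2 + (-18 + 577) = 2 + 559 = 561)
635*P + s = 635*561 - 1638/239 = 356235 - 1638/239 = 85138527/239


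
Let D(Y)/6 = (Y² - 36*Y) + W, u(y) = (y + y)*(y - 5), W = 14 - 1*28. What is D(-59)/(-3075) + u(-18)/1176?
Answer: -1025111/100450 ≈ -10.205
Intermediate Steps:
W = -14 (W = 14 - 28 = -14)
u(y) = 2*y*(-5 + y) (u(y) = (2*y)*(-5 + y) = 2*y*(-5 + y))
D(Y) = -84 - 216*Y + 6*Y² (D(Y) = 6*((Y² - 36*Y) - 14) = 6*(-14 + Y² - 36*Y) = -84 - 216*Y + 6*Y²)
D(-59)/(-3075) + u(-18)/1176 = (-84 - 216*(-59) + 6*(-59)²)/(-3075) + (2*(-18)*(-5 - 18))/1176 = (-84 + 12744 + 6*3481)*(-1/3075) + (2*(-18)*(-23))*(1/1176) = (-84 + 12744 + 20886)*(-1/3075) + 828*(1/1176) = 33546*(-1/3075) + 69/98 = -11182/1025 + 69/98 = -1025111/100450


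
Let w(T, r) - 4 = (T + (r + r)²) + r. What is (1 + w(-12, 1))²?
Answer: 4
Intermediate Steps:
w(T, r) = 4 + T + r + 4*r² (w(T, r) = 4 + ((T + (r + r)²) + r) = 4 + ((T + (2*r)²) + r) = 4 + ((T + 4*r²) + r) = 4 + (T + r + 4*r²) = 4 + T + r + 4*r²)
(1 + w(-12, 1))² = (1 + (4 - 12 + 1 + 4*1²))² = (1 + (4 - 12 + 1 + 4*1))² = (1 + (4 - 12 + 1 + 4))² = (1 - 3)² = (-2)² = 4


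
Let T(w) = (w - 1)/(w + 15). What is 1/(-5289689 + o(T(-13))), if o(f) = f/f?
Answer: -1/5289688 ≈ -1.8905e-7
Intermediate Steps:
T(w) = (-1 + w)/(15 + w)
o(f) = 1
1/(-5289689 + o(T(-13))) = 1/(-5289689 + 1) = 1/(-5289688) = -1/5289688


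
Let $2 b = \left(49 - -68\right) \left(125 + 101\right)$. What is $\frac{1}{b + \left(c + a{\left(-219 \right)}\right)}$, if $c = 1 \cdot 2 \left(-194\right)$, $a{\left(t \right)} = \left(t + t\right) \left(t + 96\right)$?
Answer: $\frac{1}{66707} \approx 1.4991 \cdot 10^{-5}$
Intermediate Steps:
$a{\left(t \right)} = 2 t \left(96 + t\right)$
$c = -388$ ($c = 2 \left(-194\right) = -388$)
$b = 13221$ ($b = \frac{\left(49 - -68\right) \left(125 + 101\right)}{2} = \frac{\left(49 + 68\right) 226}{2} = \frac{117 \cdot 226}{2} = \frac{1}{2} \cdot 26442 = 13221$)
$\frac{1}{b + \left(c + a{\left(-219 \right)}\right)} = \frac{1}{13221 - \left(388 + 438 \left(96 - 219\right)\right)} = \frac{1}{13221 - \left(388 + 438 \left(-123\right)\right)} = \frac{1}{13221 + \left(-388 + 53874\right)} = \frac{1}{13221 + 53486} = \frac{1}{66707}$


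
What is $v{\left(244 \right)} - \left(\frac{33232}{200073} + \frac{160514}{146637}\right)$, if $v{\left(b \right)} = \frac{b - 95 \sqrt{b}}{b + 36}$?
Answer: $- \frac{266501568953}{684555771690} - \frac{19 \sqrt{61}}{28} \approx -5.6891$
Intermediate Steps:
$v{\left(b \right)} = \frac{b - 95 \sqrt{b}}{36 + b}$
$v{\left(244 \right)} - \left(\frac{33232}{200073} + \frac{160514}{146637}\right) = \frac{244 - 95 \sqrt{244}}{36 + 244} - \left(\frac{33232}{200073} + \frac{160514}{146637}\right) = \frac{244 - 95 \cdot 2 \sqrt{61}}{280} - \left(33232 \cdot \frac{1}{200073} + 160514 \cdot \frac{1}{146637}\right) = \frac{244 - 190 \sqrt{61}}{280} - \left(\frac{33232}{200073} + \frac{160514}{146637}\right) = \left(\frac{61}{70} - \frac{19 \sqrt{61}}{28}\right) - \frac{12329186102}{9779368167} = - \frac{266501568953}{684555771690} - \frac{19 \sqrt{61}}{28}$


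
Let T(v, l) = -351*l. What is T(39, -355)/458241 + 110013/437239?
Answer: 34964877576/66786945533 ≈ 0.52353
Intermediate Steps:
T(39, -355)/458241 + 110013/437239 = -351*(-355)/458241 + 110013/437239 = 124605*(1/458241) + 110013*(1/437239) = 41535/152747 + 110013/437239 = 34964877576/66786945533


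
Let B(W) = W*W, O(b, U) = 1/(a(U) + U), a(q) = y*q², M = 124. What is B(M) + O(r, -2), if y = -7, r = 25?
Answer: 461279/30 ≈ 15376.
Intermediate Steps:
a(q) = -7*q²
O(b, U) = 1/(U - 7*U²) (O(b, U) = 1/(-7*U² + U) = 1/(U - 7*U²))
B(W) = W²
B(M) + O(r, -2) = 124² - 1/(-2*(-1 + 7*(-2))) = 15376 - 1*(-½)/(-1 - 14) = 15376 - 1*(-½)/(-15) = 15376 - 1*(-½)*(-1/15) = 15376 - 1/30 = 461279/30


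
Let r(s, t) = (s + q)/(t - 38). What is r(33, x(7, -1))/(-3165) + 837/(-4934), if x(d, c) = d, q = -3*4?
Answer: -27339547/161366470 ≈ -0.16943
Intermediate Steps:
q = -12 (q = -1*12 = -12)
r(s, t) = (-12 + s)/(-38 + t) (r(s, t) = (s - 12)/(t - 38) = (-12 + s)/(-38 + t))
r(33, x(7, -1))/(-3165) + 837/(-4934) = ((-12 + 33)/(-38 + 7))/(-3165) + 837/(-4934) = (21/(-31))*(-1/3165) + 837*(-1/4934) = -1/31*21*(-1/3165) - 837/4934 = -21/31*(-1/3165) - 837/4934 = 7/32705 - 837/4934 = -27339547/161366470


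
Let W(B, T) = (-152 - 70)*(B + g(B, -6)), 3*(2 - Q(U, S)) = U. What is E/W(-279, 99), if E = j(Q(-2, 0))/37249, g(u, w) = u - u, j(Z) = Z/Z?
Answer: 1/2307128562 ≈ 4.3344e-10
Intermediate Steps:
Q(U, S) = 2 - U/3
j(Z) = 1
g(u, w) = 0
W(B, T) = -222*B (W(B, T) = (-152 - 70)*(B + 0) = -222*B)
E = 1/37249 ≈ 2.6846e-5
E/W(-279, 99) = 1/(37249*((-222*(-279)))) = (1/37249)/61938 = (1/37249)*(1/61938) = 1/2307128562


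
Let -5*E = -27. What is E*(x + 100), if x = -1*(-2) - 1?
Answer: 2727/5 ≈ 545.40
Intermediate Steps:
E = 27/5 (E = -⅕*(-27) = 27/5 ≈ 5.4000)
x = 1 (x = 2 - 1 = 1)
E*(x + 100) = 27*(1 + 100)/5 = (27/5)*101 = 2727/5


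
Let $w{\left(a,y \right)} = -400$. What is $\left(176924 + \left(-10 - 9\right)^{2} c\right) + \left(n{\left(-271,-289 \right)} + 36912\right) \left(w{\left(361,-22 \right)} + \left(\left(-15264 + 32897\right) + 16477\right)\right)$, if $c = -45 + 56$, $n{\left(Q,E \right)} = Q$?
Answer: $1235349005$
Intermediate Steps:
$c = 11$
$\left(176924 + \left(-10 - 9\right)^{2} c\right) + \left(n{\left(-271,-289 \right)} + 36912\right) \left(w{\left(361,-22 \right)} + \left(\left(-15264 + 32897\right) + 16477\right)\right) = \left(176924 + \left(-10 - 9\right)^{2} \cdot 11\right) + \left(-271 + 36912\right) \left(-400 + \left(\left(-15264 + 32897\right) + 16477\right)\right) = \left(176924 + \left(-19\right)^{2} \cdot 11\right) + 36641 \left(-400 + \left(17633 + 16477\right)\right) = \left(176924 + 361 \cdot 11\right) + 36641 \left(-400 + 34110\right) = \left(176924 + 3971\right) + 36641 \cdot 33710 = 180895 + 1235168110 = 1235349005$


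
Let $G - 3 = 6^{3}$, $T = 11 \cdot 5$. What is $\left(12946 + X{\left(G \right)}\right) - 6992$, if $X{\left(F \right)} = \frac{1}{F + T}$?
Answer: $\frac{1631397}{274} \approx 5954.0$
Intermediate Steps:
$T = 55$
$G = 219$ ($G = 3 + 6^{3} = 3 + 216 = 219$)
$X{\left(F \right)} = \frac{1}{55 + F}$ ($X{\left(F \right)} = \frac{1}{F + 55} = \frac{1}{55 + F}$)
$\left(12946 + X{\left(G \right)}\right) - 6992 = \left(12946 + \frac{1}{55 + 219}\right) - 6992 = \left(12946 + \frac{1}{274}\right) - 6992 = \frac{3547205}{274} - 6992 = \frac{1631397}{274}$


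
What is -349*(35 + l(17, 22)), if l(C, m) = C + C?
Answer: -24081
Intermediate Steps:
l(C, m) = 2*C
-349*(35 + l(17, 22)) = -349*(35 + 2*17) = -349*(35 + 34) = -349*69 = -24081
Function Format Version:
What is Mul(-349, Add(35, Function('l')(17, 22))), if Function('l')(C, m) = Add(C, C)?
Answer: -24081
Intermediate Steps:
Function('l')(C, m) = Mul(2, C)
Mul(-349, Add(35, Function('l')(17, 22))) = Mul(-349, Add(35, Mul(2, 17))) = Mul(-349, Add(35, 34)) = Mul(-349, 69) = -24081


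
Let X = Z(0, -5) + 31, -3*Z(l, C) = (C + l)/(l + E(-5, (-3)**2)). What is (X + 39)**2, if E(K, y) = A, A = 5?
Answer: 44521/9 ≈ 4946.8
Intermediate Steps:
E(K, y) = 5
Z(l, C) = -(C + l)/(3*(5 + l)) (Z(l, C) = -(C + l)/(3*(l + 5)) = -(C + l)/(3*(5 + l)))
X = 94/3 (X = (-1*(-5) - 1*0)/(3*(5 + 0)) + 31 = (1/3)*(5 + 0)/5 + 31 = (1/3)*(1/5)*5 + 31 = 1/3 + 31 = 94/3 ≈ 31.333)
(X + 39)**2 = (94/3 + 39)**2 = (211/3)**2 = 44521/9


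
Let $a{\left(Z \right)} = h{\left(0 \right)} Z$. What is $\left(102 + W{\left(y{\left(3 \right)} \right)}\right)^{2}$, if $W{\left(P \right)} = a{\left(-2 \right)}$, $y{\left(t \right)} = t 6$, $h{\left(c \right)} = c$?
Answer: $10404$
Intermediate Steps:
$y{\left(t \right)} = 6 t$
$a{\left(Z \right)} = 0$ ($a{\left(Z \right)} = 0 Z = 0$)
$W{\left(P \right)} = 0$
$\left(102 + W{\left(y{\left(3 \right)} \right)}\right)^{2} = \left(102 + 0\right)^{2} = 102^{2} = 10404$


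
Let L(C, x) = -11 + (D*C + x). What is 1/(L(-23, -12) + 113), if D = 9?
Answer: -1/117 ≈ -0.0085470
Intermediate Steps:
L(C, x) = -11 + x + 9*C (L(C, x) = -11 + (9*C + x) = -11 + (x + 9*C) = -11 + x + 9*C)
1/(L(-23, -12) + 113) = 1/((-11 - 12 + 9*(-23)) + 113) = 1/((-11 - 12 - 207) + 113) = 1/(-230 + 113) = 1/(-117) = -1/117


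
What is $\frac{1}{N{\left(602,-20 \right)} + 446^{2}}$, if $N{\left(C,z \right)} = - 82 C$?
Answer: $\frac{1}{149552} \approx 6.6866 \cdot 10^{-6}$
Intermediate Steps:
$\frac{1}{N{\left(602,-20 \right)} + 446^{2}} = \frac{1}{\left(-82\right) 602 + 446^{2}} = \frac{1}{-49364 + 198916} = \frac{1}{149552}$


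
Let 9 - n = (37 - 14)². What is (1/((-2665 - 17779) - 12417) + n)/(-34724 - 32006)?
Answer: 17087721/2192814530 ≈ 0.0077926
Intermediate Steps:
n = -520 (n = 9 - (37 - 14)² = 9 - 1*23² = 9 - 1*529 = 9 - 529 = -520)
(1/((-2665 - 17779) - 12417) + n)/(-34724 - 32006) = (1/((-2665 - 17779) - 12417) - 520)/(-34724 - 32006) = (1/(-20444 - 12417) - 520)/(-66730) = (1/(-32861) - 520)*(-1/66730) = (-1/32861 - 520)*(-1/66730) = -17087721/32861*(-1/66730) = 17087721/2192814530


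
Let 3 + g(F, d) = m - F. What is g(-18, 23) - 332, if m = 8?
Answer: -309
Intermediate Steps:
g(F, d) = 5 - F (g(F, d) = -3 + (8 - F) = 5 - F)
g(-18, 23) - 332 = (5 - 1*(-18)) - 332 = (5 + 18) - 332 = 23 - 332 = -309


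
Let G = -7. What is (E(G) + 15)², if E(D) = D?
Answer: 64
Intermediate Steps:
(E(G) + 15)² = (-7 + 15)² = 8² = 64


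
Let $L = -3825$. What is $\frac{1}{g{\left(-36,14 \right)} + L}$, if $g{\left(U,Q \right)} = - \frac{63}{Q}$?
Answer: $- \frac{2}{7659} \approx -0.00026113$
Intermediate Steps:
$\frac{1}{g{\left(-36,14 \right)} + L} = \frac{1}{- \frac{63}{14} - 3825} = \frac{1}{\left(-63\right) \frac{1}{14} - 3825} = \frac{1}{- \frac{9}{2} - 3825} = \frac{1}{- \frac{7659}{2}} = - \frac{2}{7659}$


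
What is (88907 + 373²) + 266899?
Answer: 494935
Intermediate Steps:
(88907 + 373²) + 266899 = (88907 + 139129) + 266899 = 228036 + 266899 = 494935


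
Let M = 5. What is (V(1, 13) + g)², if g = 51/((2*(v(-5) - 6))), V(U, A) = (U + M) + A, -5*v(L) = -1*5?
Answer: 19321/100 ≈ 193.21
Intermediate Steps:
v(L) = 1 (v(L) = -(-1)*5/5 = -⅕*(-5) = 1)
V(U, A) = 5 + A + U (V(U, A) = (U + 5) + A = (5 + U) + A = 5 + A + U)
g = -51/10 (g = 51/((2*(1 - 6))) = 51/((2*(-5))) = 51/(-10) = 51*(-⅒) = -51/10 ≈ -5.1000)
(V(1, 13) + g)² = ((5 + 13 + 1) - 51/10)² = (19 - 51/10)² = (139/10)² = 19321/100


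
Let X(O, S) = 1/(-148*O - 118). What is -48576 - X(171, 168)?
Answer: -1235093375/25426 ≈ -48576.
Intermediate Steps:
X(O, S) = 1/(-118 - 148*O)
-48576 - X(171, 168) = -48576 - (-1)/(118 + 148*171) = -48576 - (-1)/(118 + 25308) = -48576 - (-1)/25426 = -48576 - 1*(-1/25426) = -48576 + 1/25426 = -1235093375/25426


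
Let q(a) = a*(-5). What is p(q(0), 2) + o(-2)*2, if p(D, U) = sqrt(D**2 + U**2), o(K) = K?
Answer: -2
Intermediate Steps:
q(a) = -5*a
p(q(0), 2) + o(-2)*2 = sqrt((-5*0)**2 + 2**2) - 2*2 = sqrt(0**2 + 4) - 4 = sqrt(0 + 4) - 4 = sqrt(4) - 4 = 2 - 4 = -2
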